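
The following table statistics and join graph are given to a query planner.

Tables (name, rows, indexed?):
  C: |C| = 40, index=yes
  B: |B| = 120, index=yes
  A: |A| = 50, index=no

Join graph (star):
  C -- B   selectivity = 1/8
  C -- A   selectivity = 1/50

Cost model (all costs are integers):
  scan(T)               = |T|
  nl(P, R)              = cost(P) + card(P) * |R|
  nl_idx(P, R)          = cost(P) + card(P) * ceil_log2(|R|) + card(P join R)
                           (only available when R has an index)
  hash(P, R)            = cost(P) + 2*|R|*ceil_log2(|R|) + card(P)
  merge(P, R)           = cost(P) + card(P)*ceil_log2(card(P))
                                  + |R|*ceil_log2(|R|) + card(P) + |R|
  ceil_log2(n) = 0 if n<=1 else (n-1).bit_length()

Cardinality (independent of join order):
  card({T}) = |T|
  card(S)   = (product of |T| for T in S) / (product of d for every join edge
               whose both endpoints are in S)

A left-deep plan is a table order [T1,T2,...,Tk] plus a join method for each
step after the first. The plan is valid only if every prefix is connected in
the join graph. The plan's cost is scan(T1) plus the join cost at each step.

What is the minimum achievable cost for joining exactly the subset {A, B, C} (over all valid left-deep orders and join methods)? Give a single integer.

Selinger DP over subsets of {A,B,C}:
  {C}: scan cost=40, card=40
  {B}: scan cost=120, card=120
  {A}: scan cost=50, card=50
  {BC}: card=600; try (C,hash)→720, (B,nl_idx)→920, (B,merge)→1280, (C,merge)→1360, (C,nl_idx)→1440, (B,hash)→1760 …(+2); best=720 via (C,hash)
  {AC}: card=40; try (C,nl_idx)→390, (C,hash)→580, (A,merge)→670, (C,merge)→680, (A,hash)→680, (A,nl)→2040 …(+1); best=390 via (C,nl_idx)
  {ABC}: card=600; try (B,nl_idx)→1270, (B,merge)→1630, (A,hash)→1920, (B,hash)→2110, (B,nl)→5190, (A,merge)→7670 …(+1); best=1270 via (B,nl_idx)

1270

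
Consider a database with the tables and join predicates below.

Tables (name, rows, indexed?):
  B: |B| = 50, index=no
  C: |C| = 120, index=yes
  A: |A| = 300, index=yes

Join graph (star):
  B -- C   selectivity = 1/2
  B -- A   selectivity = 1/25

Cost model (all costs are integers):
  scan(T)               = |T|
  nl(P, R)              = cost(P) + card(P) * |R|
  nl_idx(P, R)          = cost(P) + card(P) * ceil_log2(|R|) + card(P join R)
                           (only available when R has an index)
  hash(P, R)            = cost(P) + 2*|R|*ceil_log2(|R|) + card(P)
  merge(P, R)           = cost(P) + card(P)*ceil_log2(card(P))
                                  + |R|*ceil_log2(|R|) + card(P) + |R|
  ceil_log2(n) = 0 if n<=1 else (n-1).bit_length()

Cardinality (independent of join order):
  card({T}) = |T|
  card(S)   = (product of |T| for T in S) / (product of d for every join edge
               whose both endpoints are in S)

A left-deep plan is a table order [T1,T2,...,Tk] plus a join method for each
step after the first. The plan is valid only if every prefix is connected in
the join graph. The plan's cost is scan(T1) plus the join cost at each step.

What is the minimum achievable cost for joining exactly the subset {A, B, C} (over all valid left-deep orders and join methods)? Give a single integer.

3380

Selinger DP over subsets of {A,B,C}:
  {B}: scan cost=50, card=50
  {C}: scan cost=120, card=120
  {A}: scan cost=300, card=300
  {BC}: card=3000; try (B,hash)→840, (C,merge)→1360, (B,merge)→1430, (C,hash)→1780, (C,nl_idx)→3400, (C,nl)→6050 …(+1); best=840 via (B,hash)
  {AB}: card=600; try (A,nl_idx)→1100, (B,hash)→1200, (A,merge)→3400, (B,merge)→3650, (A,hash)→5500, (A,nl)→15050 …(+1); best=1100 via (A,nl_idx)
  {ABC}: card=36000; try (C,hash)→3380, (C,merge)→8660, (A,hash)→9240, (C,nl_idx)→41300, (A,merge)→42840, (A,nl_idx)→63840 …(+2); best=3380 via (C,hash)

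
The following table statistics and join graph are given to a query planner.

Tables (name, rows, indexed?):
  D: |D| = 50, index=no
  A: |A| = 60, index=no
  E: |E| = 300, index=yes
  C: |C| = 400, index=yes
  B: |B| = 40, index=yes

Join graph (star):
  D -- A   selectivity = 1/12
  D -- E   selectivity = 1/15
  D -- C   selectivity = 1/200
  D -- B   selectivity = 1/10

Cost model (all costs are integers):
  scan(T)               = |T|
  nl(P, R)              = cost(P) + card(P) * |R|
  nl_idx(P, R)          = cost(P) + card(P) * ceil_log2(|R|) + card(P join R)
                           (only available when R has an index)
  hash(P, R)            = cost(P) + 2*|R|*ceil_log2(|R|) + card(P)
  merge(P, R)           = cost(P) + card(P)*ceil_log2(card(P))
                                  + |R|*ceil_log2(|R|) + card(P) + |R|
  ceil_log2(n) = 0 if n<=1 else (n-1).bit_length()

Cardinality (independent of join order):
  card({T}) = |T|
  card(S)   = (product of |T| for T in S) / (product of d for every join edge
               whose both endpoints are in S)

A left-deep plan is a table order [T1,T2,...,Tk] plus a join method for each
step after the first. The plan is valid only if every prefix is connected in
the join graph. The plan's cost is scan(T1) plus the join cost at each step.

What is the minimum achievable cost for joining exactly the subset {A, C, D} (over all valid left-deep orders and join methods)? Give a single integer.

1420

Selinger DP over subsets of {A,C,D}:
  {D}: scan cost=50, card=50
  {A}: scan cost=60, card=60
  {C}: scan cost=400, card=400
  {AD}: card=250; try (D,hash)→720, (A,hash)→820, (A,merge)→820, (D,merge)→830, (A,nl)→3050, (D,nl)→3060; best=720 via (D,hash)
  {CD}: card=100; try (C,nl_idx)→600, (D,hash)→1400, (C,merge)→4400, (D,merge)→4750, (C,hash)→7300, (C,nl)→20050 …(+1); best=600 via (C,nl_idx)
  {ACD}: card=500; try (A,hash)→1420, (A,merge)→1820, (C,nl_idx)→3470, (A,nl)→6600, (C,merge)→6970, (C,hash)→8170 …(+1); best=1420 via (A,hash)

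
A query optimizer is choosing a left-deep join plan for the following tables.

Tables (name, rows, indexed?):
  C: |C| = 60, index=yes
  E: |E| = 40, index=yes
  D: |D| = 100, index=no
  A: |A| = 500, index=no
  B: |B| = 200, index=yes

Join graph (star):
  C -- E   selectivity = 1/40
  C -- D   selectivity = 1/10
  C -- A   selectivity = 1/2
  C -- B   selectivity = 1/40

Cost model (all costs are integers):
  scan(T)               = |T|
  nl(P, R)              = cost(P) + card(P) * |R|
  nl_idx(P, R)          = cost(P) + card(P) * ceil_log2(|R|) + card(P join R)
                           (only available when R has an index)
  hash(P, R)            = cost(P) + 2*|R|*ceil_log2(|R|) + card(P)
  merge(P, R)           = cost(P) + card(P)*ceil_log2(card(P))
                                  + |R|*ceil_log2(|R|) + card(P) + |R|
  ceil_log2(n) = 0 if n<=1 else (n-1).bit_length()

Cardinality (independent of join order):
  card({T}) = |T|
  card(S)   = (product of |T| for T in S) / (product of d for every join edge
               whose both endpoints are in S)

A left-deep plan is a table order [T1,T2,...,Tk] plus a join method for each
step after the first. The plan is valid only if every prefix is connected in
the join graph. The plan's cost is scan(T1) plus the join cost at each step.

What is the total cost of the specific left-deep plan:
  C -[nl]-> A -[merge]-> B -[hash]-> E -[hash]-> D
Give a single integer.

step 1: scan C: cost=60, card=60
step 2: join A via nl
    card(P join A) = 60*500/(2) = 15000
    cost = 60 + 60*500 = 30060
step 3: join B via merge
    card(P join B) = 15000*200/(40) = 75000
    cost = 30060 + 15000*14 + 200*8 + 15000 + 200 = 256860
step 4: join E via hash
    card(P join E) = 75000*40/(40) = 75000
    cost = 256860 + 2*40*6 + 75000 = 332340
step 5: join D via hash
    card(P join D) = 75000*100/(10) = 750000
    cost = 332340 + 2*100*7 + 75000 = 408740

408740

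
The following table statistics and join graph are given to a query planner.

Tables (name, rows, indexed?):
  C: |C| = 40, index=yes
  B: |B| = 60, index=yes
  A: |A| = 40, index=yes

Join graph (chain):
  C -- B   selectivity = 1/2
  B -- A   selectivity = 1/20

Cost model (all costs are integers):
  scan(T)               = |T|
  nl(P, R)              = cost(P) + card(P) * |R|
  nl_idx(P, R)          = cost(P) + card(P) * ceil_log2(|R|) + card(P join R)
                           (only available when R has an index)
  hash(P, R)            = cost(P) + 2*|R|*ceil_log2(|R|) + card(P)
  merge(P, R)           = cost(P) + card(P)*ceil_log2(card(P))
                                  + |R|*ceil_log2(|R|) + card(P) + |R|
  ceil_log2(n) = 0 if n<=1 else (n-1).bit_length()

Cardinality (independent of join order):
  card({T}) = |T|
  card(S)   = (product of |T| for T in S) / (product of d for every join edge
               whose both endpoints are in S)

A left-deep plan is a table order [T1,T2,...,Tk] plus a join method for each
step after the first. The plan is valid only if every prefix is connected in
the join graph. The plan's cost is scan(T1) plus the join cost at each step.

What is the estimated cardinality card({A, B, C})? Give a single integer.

Tables in S: A(40), B(60), C(40)
Edges inside S: C-B(d=2), B-A(d=20)
numerator = 40 * 60 * 40 = 96000
denominator = 2 * 20 = 40
card(S) = 96000 / 40 = 2400

2400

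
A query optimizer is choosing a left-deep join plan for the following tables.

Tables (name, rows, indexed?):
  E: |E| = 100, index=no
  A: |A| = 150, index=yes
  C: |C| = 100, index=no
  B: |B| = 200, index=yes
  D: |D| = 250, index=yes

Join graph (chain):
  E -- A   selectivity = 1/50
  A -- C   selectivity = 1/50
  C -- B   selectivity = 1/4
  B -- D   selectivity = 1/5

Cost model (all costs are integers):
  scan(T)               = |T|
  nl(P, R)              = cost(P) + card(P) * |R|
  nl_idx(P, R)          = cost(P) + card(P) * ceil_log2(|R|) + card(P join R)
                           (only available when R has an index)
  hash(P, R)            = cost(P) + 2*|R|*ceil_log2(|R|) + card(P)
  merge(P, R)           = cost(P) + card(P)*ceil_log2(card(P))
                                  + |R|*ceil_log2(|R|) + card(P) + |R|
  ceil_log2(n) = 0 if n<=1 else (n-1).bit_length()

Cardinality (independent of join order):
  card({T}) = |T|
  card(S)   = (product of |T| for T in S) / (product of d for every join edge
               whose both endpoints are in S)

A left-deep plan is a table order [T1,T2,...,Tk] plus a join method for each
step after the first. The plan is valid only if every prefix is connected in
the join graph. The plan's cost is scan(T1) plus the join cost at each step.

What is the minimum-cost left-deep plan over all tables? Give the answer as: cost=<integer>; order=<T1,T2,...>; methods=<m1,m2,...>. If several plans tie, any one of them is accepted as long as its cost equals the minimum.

cost=40700; order=C,A,E,B,D; methods=nl_idx,hash,hash,hash

Selinger DP (subsets sized 1..n):
  {E}: scan cost=100, card=100
  {A}: scan cost=150, card=150
  {C}: scan cost=100, card=100
  {B}: scan cost=200, card=200
  {D}: scan cost=250, card=250
  {AE}: card=300; try (A,nl_idx)→1200, (E,hash)→1700, (A,merge)→2250, (E,merge)→2300, (A,hash)→2600, (A,nl)→15100 …(+1); best=1200 via (A,nl_idx)
  {AC}: card=300; try (A,nl_idx)→1200, (C,hash)→1700, (A,merge)→2250, (C,merge)→2300, (A,hash)→2600, (A,nl)→15100 …(+1); best=1200 via (A,nl_idx)
  {BC}: card=5000; try (C,hash)→1800, (B,merge)→2700, (C,merge)→2800, (B,hash)→3400, (B,nl_idx)→5900, (B,nl)→20100 …(+1); best=1800 via (C,hash)
  {BD}: card=10000; try (B,hash)→3700, (D,merge)→4250, (B,merge)→4300, (D,hash)→4400, (D,nl_idx)→11800, (B,nl_idx)→12250 …(+2); best=3700 via (B,hash)
  {ACE}: card=600; try (E,hash)→2900, (C,hash)→2900, (E,merge)→5000, (C,merge)→5000, (E,nl)→31200, (C,nl)→31200; best=2900 via (E,hash)
  {ABC}: card=15000; try (B,hash)→4700, (B,merge)→6000, (A,hash)→9200, (B,nl_idx)→18600, (A,nl_idx)→56800, (B,nl)→61200 …(+2); best=4700 via (B,hash)
  {BCD}: card=250000; try (D,hash)→10800, (C,hash)→15100, (D,merge)→74050, (C,merge)→154500, (D,nl_idx)→291800, (C,nl)→1003700 …(+1); best=10800 via (D,hash)
  {ABCE}: card=30000; try (B,hash)→6700, (B,merge)→11300, (E,hash)→21100, (B,nl_idx)→37700, (B,nl)→122900, (E,merge)→230500 …(+1); best=6700 via (B,hash)
  {ABCD}: card=750000; try (D,hash)→23700, (D,merge)→231950, (A,hash)→263200, (D,nl_idx)→874700, (A,nl_idx)→2760800, (D,nl)→3754700 …(+2); best=23700 via (D,hash)
  {ABCDE}: card=1500000; try (D,hash)→40700, (D,merge)→488950, (E,hash)→775100, (D,nl_idx)→1746700, (D,nl)→7506700, (E,merge)→15774500 …(+1); best=40700 via (D,hash)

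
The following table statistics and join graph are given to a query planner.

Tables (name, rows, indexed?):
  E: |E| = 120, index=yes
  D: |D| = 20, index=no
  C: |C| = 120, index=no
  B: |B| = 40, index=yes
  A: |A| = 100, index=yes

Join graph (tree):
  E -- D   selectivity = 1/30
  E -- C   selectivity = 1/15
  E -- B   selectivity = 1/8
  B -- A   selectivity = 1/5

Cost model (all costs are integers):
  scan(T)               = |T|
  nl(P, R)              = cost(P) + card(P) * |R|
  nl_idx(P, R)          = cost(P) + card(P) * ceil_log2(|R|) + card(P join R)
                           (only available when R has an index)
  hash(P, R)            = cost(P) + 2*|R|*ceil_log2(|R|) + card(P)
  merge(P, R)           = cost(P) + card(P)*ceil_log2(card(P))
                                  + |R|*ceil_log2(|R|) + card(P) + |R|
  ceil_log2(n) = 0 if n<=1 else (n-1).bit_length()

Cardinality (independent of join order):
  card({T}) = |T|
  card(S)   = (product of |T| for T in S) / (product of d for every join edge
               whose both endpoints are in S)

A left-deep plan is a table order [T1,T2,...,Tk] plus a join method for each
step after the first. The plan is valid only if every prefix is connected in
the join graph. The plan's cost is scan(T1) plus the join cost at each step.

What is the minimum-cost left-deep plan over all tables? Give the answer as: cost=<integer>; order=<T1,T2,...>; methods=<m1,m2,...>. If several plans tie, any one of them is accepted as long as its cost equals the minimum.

cost=7480; order=D,E,B,C,A; methods=nl_idx,hash,hash,hash

Selinger DP (subsets sized 1..n):
  {E}: scan cost=120, card=120
  {D}: scan cost=20, card=20
  {C}: scan cost=120, card=120
  {B}: scan cost=40, card=40
  {A}: scan cost=100, card=100
  {DE}: card=80; try (E,nl_idx)→240, (D,hash)→440, (E,merge)→1100, (D,merge)→1200, (E,hash)→1720, (E,nl)→2420 …(+1); best=240 via (E,nl_idx)
  {CE}: card=960; try (E,hash)→1920, (E,nl_idx)→1920, (C,hash)→1920, (E,merge)→2040, (C,merge)→2040, (E,nl)→14520 …(+1); best=1920 via (E,hash)
  {BE}: card=600; try (B,hash)→720, (E,nl_idx)→920, (E,merge)→1280, (B,merge)→1360, (B,nl_idx)→1440, (E,hash)→1760 …(+2); best=720 via (B,hash)
  {AB}: card=800; try (B,hash)→680, (A,merge)→1120, (A,nl_idx)→1120, (B,merge)→1180, (A,hash)→1480, (B,nl_idx)→1500 …(+2); best=680 via (B,hash)
  {CDE}: card=640; try (C,merge)→1840, (C,hash)→2000, (D,hash)→3080, (C,nl)→9840, (D,merge)→12600, (D,nl)→21120; best=1840 via (C,merge)
  {BDE}: card=400; try (B,hash)→800, (B,nl_idx)→1120, (B,merge)→1160, (D,hash)→1520, (B,nl)→3440, (D,merge)→7440 …(+1); best=800 via (B,hash)
  {BCE}: card=4800; try (C,hash)→3000, (B,hash)→3360, (C,merge)→8280, (B,nl_idx)→12480, (B,merge)→12760, (B,nl)→40320 …(+1); best=3000 via (C,hash)
  {ABE}: card=12000; try (A,hash)→2720, (E,hash)→3160, (A,merge)→8120, (E,merge)→10440, (A,nl_idx)→16920, (E,nl_idx)→18280 …(+2); best=2720 via (A,hash)
  {BCDE}: card=3200; try (C,hash)→2880, (B,hash)→2960, (C,merge)→5760, (D,hash)→8000, (B,nl_idx)→8880, (B,merge)→9160 …(+4); best=2880 via (C,hash)
  {ABDE}: card=8000; try (A,hash)→2600, (A,merge)→5600, (A,nl_idx)→11600, (D,hash)→14920, (A,nl)→40800, (D,merge)→182840 …(+1); best=2600 via (A,hash)
  {ABCE}: card=96000; try (A,hash)→9200, (C,hash)→16400, (A,merge)→71000, (A,nl_idx)→132600, (C,merge)→183680, (A,nl)→483000 …(+1); best=9200 via (A,hash)
  {ABCDE}: card=64000; try (A,hash)→7480, (C,hash)→12280, (A,merge)→45280, (A,nl_idx)→89280, (D,hash)→105400, (C,merge)→115560 …(+4); best=7480 via (A,hash)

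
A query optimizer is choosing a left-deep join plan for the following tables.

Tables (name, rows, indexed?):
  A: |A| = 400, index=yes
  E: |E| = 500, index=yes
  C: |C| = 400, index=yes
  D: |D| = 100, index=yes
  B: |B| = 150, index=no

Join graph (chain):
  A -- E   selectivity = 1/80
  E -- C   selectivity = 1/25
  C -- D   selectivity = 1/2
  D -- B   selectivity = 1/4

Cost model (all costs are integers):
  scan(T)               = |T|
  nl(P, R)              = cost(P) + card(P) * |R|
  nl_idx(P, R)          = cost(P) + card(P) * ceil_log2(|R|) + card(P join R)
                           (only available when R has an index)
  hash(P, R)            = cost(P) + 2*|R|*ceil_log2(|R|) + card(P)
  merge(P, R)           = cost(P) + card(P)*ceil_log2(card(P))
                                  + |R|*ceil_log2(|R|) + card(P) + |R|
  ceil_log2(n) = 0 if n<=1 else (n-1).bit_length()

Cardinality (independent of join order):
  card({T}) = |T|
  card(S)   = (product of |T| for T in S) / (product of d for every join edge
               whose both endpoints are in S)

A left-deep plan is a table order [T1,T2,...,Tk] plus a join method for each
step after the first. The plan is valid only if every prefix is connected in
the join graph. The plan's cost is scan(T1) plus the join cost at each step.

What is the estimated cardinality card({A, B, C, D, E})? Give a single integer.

75000000

Tables in S: A(400), B(150), C(400), D(100), E(500)
Edges inside S: A-E(d=80), E-C(d=25), C-D(d=2), D-B(d=4)
numerator = 400 * 150 * 400 * 100 * 500 = 1200000000000
denominator = 80 * 25 * 2 * 4 = 16000
card(S) = 1200000000000 / 16000 = 75000000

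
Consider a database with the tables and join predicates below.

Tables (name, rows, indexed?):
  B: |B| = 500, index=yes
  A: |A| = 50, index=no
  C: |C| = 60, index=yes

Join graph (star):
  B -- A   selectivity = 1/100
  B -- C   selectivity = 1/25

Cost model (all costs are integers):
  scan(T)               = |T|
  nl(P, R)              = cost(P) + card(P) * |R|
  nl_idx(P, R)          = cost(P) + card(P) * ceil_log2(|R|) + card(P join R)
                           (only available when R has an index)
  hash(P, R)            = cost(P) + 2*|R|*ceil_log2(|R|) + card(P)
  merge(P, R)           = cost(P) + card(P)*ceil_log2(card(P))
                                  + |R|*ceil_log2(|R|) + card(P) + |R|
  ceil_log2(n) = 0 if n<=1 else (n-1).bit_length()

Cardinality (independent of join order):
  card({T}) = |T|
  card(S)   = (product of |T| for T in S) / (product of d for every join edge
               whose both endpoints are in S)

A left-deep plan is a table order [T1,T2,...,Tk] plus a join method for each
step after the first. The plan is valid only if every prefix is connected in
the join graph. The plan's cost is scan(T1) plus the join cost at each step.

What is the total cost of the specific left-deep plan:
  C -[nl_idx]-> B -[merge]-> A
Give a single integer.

16550

step 1: scan C: cost=60, card=60
step 2: join B via nl_idx
    card(P join B) = 60*500/(25) = 1200
    cost = 60 + 60*9 + 1200 = 1800
step 3: join A via merge
    card(P join A) = 1200*50/(100) = 600
    cost = 1800 + 1200*11 + 50*6 + 1200 + 50 = 16550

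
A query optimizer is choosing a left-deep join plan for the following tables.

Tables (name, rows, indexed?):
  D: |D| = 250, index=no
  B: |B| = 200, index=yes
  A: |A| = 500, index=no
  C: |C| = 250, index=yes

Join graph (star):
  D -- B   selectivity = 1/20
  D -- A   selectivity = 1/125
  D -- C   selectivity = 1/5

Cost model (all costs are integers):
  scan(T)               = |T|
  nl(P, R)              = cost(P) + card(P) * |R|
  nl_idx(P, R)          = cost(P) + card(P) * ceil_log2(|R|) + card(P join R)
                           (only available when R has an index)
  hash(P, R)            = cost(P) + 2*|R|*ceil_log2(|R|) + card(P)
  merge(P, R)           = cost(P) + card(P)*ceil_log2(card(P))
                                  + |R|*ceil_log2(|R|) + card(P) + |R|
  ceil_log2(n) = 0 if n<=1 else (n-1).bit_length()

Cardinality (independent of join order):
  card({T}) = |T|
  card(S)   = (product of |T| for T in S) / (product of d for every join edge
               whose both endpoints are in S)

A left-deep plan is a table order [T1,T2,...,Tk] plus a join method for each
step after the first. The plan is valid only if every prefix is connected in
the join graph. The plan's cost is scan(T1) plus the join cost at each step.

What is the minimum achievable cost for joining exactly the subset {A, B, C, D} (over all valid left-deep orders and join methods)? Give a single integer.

Selinger DP over subsets of {A,B,C,D}:
  {D}: scan cost=250, card=250
  {B}: scan cost=200, card=200
  {A}: scan cost=500, card=500
  {C}: scan cost=250, card=250
  {BD}: card=2500; try (B,hash)→3700, (D,merge)→4250, (B,merge)→4300, (D,hash)→4400, (B,nl_idx)→4750, (D,nl)→50200 …(+1); best=3700 via (B,hash)
  {AD}: card=1000; try (D,hash)→5000, (A,merge)→7500, (D,merge)→7750, (A,hash)→9500, (A,nl)→125250, (D,nl)→125500; best=5000 via (D,hash)
  {CD}: card=12500; try (D,hash)→4500, (C,hash)→4500, (D,merge)→4750, (C,merge)→4750, (C,nl_idx)→14750, (D,nl)→62750 …(+1); best=4500 via (D,hash)
  {ABD}: card=10000; try (B,hash)→9200, (A,hash)→15200, (B,merge)→17800, (B,nl_idx)→23000, (A,merge)→41200, (B,nl)→205000 …(+1); best=9200 via (B,hash)
  {BCD}: card=125000; try (C,hash)→10200, (B,hash)→20200, (C,merge)→38450, (C,nl_idx)→148700, (B,merge)→193800, (B,nl_idx)→229500 …(+2); best=10200 via (C,hash)
  {ACD}: card=50000; try (C,hash)→10000, (C,merge)→18250, (A,hash)→26000, (C,nl_idx)→63000, (A,merge)→197000, (C,nl)→255000 …(+1); best=10000 via (C,hash)
  {ABCD}: card=500000; try (C,hash)→23200, (B,hash)→63200, (A,hash)→144200, (C,merge)→161450, (C,nl_idx)→589200, (B,merge)→861800 …(+5); best=23200 via (C,hash)

23200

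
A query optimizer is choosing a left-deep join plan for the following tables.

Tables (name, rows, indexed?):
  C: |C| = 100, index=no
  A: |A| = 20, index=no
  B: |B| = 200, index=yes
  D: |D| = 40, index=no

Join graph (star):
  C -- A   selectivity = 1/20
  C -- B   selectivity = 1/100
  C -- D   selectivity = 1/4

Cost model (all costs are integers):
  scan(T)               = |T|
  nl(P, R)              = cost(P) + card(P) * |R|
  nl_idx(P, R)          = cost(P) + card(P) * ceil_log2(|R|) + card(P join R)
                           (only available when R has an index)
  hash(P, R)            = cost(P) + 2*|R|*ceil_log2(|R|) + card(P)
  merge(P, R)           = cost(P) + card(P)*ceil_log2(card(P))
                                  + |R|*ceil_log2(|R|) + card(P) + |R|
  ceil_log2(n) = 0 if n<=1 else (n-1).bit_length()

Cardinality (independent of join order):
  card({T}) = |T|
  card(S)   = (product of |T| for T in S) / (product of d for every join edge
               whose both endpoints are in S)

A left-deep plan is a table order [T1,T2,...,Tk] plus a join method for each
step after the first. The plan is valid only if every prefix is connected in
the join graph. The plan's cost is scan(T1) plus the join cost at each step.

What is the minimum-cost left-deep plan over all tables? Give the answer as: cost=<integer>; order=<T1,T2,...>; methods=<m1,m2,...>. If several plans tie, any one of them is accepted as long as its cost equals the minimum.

Selinger DP (subsets sized 1..n):
  {C}: scan cost=100, card=100
  {A}: scan cost=20, card=20
  {B}: scan cost=200, card=200
  {D}: scan cost=40, card=40
  {AC}: card=100; try (A,hash)→400, (C,merge)→940, (A,merge)→1020, (C,hash)→1440, (C,nl)→2020, (A,nl)→2100; best=400 via (A,hash)
  {BC}: card=200; try (B,nl_idx)→1100, (C,hash)→1800, (B,merge)→2700, (C,merge)→2800, (B,hash)→3400, (B,nl)→20100 …(+1); best=1100 via (B,nl_idx)
  {CD}: card=1000; try (D,hash)→680, (C,merge)→1120, (D,merge)→1180, (C,hash)→1480, (C,nl)→4040, (D,nl)→4100; best=680 via (D,hash)
  {ABC}: card=200; try (B,nl_idx)→1400, (A,hash)→1500, (B,merge)→3000, (A,merge)→3020, (B,hash)→3700, (A,nl)→5100 …(+1); best=1400 via (B,nl_idx)
  {ACD}: card=1000; try (D,hash)→980, (D,merge)→1480, (A,hash)→1880, (D,nl)→4400, (A,merge)→11800, (A,nl)→20680; best=980 via (D,hash)
  {BCD}: card=2000; try (D,hash)→1780, (D,merge)→3180, (B,hash)→4880, (D,nl)→9100, (B,nl_idx)→10680, (B,merge)→13480 …(+1); best=1780 via (D,hash)
  {ABCD}: card=2000; try (D,hash)→2080, (D,merge)→3480, (A,hash)→3980, (B,hash)→5180, (D,nl)→9400, (B,nl_idx)→10980 …(+4); best=2080 via (D,hash)

cost=2080; order=C,A,B,D; methods=hash,nl_idx,hash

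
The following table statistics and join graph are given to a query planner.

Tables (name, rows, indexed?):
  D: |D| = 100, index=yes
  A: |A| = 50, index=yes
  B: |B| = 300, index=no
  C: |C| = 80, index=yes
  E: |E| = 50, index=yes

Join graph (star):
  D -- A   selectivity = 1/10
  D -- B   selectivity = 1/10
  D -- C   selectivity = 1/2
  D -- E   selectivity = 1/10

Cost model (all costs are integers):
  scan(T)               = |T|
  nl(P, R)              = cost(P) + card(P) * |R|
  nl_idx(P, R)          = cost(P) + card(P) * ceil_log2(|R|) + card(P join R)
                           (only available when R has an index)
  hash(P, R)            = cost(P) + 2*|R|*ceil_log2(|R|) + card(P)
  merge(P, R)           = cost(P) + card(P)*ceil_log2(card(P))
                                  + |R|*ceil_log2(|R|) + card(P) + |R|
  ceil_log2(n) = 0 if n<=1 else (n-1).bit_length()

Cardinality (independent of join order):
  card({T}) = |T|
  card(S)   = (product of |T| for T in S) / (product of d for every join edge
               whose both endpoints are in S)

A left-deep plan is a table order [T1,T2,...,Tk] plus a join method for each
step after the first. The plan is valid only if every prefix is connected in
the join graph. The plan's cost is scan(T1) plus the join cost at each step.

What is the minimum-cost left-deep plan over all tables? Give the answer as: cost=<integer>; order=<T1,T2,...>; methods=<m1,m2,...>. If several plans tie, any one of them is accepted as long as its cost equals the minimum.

Selinger DP (subsets sized 1..n):
  {D}: scan cost=100, card=100
  {A}: scan cost=50, card=50
  {B}: scan cost=300, card=300
  {C}: scan cost=80, card=80
  {E}: scan cost=50, card=50
  {AD}: card=500; try (A,hash)→800, (D,nl_idx)→900, (D,merge)→1200, (A,nl_idx)→1200, (A,merge)→1250, (D,hash)→1500 …(+2); best=800 via (A,hash)
  {BD}: card=3000; try (D,hash)→2000, (B,merge)→3900, (D,merge)→4100, (D,nl_idx)→5400, (B,hash)→5600, (B,nl)→30100 …(+1); best=2000 via (D,hash)
  {CD}: card=4000; try (C,hash)→1320, (D,merge)→1520, (C,merge)→1540, (D,hash)→1560, (D,nl_idx)→4640, (C,nl_idx)→4800 …(+2); best=1320 via (C,hash)
  {DE}: card=500; try (E,hash)→800, (D,nl_idx)→900, (E,nl_idx)→1200, (D,merge)→1200, (E,merge)→1250, (D,hash)→1500 …(+2); best=800 via (E,hash)
  {ABD}: card=15000; try (A,hash)→5600, (B,hash)→6700, (B,merge)→8800, (A,nl_idx)→35000, (A,merge)→41350, (B,nl)→150800 …(+1); best=5600 via (A,hash)
  {ACD}: card=20000; try (C,hash)→2420, (A,hash)→5920, (C,merge)→6440, (C,nl_idx)→24300, (C,nl)→40800, (A,nl_idx)→45320 …(+2); best=2420 via (C,hash)
  {ADE}: card=2500; try (E,hash)→1900, (A,hash)→1900, (E,merge)→6150, (A,merge)→6150, (E,nl_idx)→6300, (A,nl_idx)→6300 …(+2); best=1900 via (E,hash)
  {BCD}: card=120000; try (C,hash)→6120, (B,hash)→10720, (C,merge)→41640, (B,merge)→56320, (C,nl_idx)→143000, (C,nl)→242000 …(+1); best=6120 via (C,hash)
  {BDE}: card=15000; try (E,hash)→5600, (B,hash)→6700, (B,merge)→8800, (E,nl_idx)→35000, (E,merge)→41350, (B,nl)→150800 …(+1); best=5600 via (E,hash)
  {CDE}: card=20000; try (C,hash)→2420, (E,hash)→5920, (C,merge)→6440, (C,nl_idx)→24300, (C,nl)→40800, (E,nl_idx)→45320 …(+2); best=2420 via (C,hash)
  {ABCD}: card=600000; try (C,hash)→21720, (B,hash)→27820, (A,hash)→126720, (C,merge)→231240, (B,merge)→325420, (C,nl_idx)→710600 …(+5); best=21720 via (C,hash)
  {ABDE}: card=75000; try (B,hash)→9800, (E,hash)→21200, (A,hash)→21200, (B,merge)→37400, (E,nl_idx)→170600, (A,nl_idx)→170600 …(+5); best=9800 via (B,hash)
  {ACDE}: card=100000; try (C,hash)→5520, (E,hash)→23020, (A,hash)→23020, (C,merge)→35040, (C,nl_idx)→119400, (C,nl)→201900 …(+6); best=5520 via (C,hash)
  {BCDE}: card=600000; try (C,hash)→21720, (B,hash)→27820, (E,hash)→126720, (C,merge)→231240, (B,merge)→325420, (C,nl_idx)→710600 …(+5); best=21720 via (C,hash)
  {ABCDE}: card=3000000; try (C,hash)→85920, (B,hash)→110920, (E,hash)→622320, (A,hash)→622320, (C,merge)→1360440, (B,merge)→1808520 …(+9); best=85920 via (C,hash)

cost=85920; order=D,A,E,B,C; methods=hash,hash,hash,hash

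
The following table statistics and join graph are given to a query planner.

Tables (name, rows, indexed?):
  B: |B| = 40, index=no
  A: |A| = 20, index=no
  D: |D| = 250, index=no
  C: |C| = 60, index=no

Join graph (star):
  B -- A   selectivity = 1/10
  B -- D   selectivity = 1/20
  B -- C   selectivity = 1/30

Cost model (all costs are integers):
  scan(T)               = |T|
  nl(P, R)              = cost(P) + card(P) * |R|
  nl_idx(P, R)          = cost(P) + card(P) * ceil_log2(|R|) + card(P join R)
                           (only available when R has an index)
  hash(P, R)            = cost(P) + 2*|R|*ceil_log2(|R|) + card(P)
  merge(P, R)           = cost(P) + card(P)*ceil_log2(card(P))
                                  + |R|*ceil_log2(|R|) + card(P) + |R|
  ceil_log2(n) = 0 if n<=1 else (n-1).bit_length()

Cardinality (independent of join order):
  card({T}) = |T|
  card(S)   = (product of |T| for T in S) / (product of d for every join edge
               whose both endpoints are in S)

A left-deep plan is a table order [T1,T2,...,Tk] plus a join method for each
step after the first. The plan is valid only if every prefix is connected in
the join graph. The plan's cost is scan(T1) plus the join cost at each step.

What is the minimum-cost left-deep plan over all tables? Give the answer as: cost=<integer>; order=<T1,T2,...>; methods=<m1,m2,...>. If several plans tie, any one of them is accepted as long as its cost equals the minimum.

cost=3400; order=D,B,A,C; methods=hash,hash,hash

Selinger DP (subsets sized 1..n):
  {B}: scan cost=40, card=40
  {A}: scan cost=20, card=20
  {D}: scan cost=250, card=250
  {C}: scan cost=60, card=60
  {AB}: card=80; try (A,hash)→280, (B,merge)→420, (A,merge)→440, (B,hash)→520, (B,nl)→820, (A,nl)→840; best=280 via (A,hash)
  {BD}: card=500; try (B,hash)→980, (D,merge)→2570, (B,merge)→2780, (D,hash)→4080, (D,nl)→10040, (B,nl)→10250; best=980 via (B,hash)
  {BC}: card=80; try (B,hash)→600, (C,merge)→740, (B,merge)→760, (C,hash)→800, (C,nl)→2440, (B,nl)→2460; best=600 via (B,hash)
  {ABD}: card=1000; try (A,hash)→1680, (D,merge)→3170, (D,hash)→4360, (A,merge)→6100, (A,nl)→10980, (D,nl)→20280; best=1680 via (A,hash)
  {ABC}: card=160; try (A,hash)→880, (C,hash)→1080, (C,merge)→1340, (A,merge)→1360, (A,nl)→2200, (C,nl)→5080; best=880 via (A,hash)
  {BCD}: card=1000; try (C,hash)→2200, (D,merge)→3490, (D,hash)→4680, (C,merge)→6400, (D,nl)→20600, (C,nl)→30980; best=2200 via (C,hash)
  {ABCD}: card=2000; try (C,hash)→3400, (A,hash)→3400, (D,merge)→4570, (D,hash)→5040, (C,merge)→13100, (A,merge)→13320 …(+3); best=3400 via (C,hash)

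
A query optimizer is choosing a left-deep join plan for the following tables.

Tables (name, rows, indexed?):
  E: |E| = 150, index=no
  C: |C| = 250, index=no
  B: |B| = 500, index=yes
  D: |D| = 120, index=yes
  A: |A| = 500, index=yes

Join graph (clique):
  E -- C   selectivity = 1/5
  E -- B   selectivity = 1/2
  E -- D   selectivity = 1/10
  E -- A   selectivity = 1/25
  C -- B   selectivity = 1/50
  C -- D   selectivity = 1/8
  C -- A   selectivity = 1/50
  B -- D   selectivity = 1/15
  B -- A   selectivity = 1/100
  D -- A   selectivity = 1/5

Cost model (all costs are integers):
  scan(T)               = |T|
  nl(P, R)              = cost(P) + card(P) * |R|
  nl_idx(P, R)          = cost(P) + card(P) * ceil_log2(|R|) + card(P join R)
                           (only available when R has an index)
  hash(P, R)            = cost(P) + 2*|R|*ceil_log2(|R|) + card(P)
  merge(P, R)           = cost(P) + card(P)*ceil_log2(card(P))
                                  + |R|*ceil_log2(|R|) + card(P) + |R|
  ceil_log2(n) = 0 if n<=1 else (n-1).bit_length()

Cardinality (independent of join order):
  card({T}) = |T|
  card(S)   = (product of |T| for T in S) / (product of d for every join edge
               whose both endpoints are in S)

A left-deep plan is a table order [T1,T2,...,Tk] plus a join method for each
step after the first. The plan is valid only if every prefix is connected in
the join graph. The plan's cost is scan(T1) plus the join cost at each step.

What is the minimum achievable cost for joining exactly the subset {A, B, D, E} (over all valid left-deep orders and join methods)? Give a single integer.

Selinger DP over subsets of {A,B,D,E}:
  {E}: scan cost=150, card=150
  {B}: scan cost=500, card=500
  {D}: scan cost=120, card=120
  {A}: scan cost=500, card=500
  {BE}: card=37500; try (E,hash)→3400, (B,merge)→6500, (E,merge)→6850, (B,hash)→9300, (B,nl_idx)→39000, (B,nl)→75150 …(+1); best=3400 via (E,hash)
  {DE}: card=1800; try (D,hash)→1980, (E,merge)→2430, (D,merge)→2460, (E,hash)→2640, (D,nl_idx)→3000, (E,nl)→18120 …(+1); best=1980 via (D,hash)
  {AE}: card=3000; try (E,hash)→3400, (A,nl_idx)→4500, (A,merge)→6500, (E,merge)→6850, (A,hash)→9300, (A,nl)→75150 …(+1); best=3400 via (E,hash)
  {BD}: card=4000; try (D,hash)→2680, (B,nl_idx)→5200, (B,merge)→6080, (D,merge)→6460, (D,nl_idx)→8000, (B,hash)→9240 …(+2); best=2680 via (D,hash)
  {AB}: card=2500; try (B,nl_idx)→7500, (A,nl_idx)→7500, (B,hash)→10000, (A,hash)→10000, (B,merge)→10500, (A,merge)→10500 …(+2); best=7500 via (B,nl_idx)
  {AD}: card=12000; try (D,hash)→2680, (A,merge)→6080, (D,merge)→6460, (A,hash)→9240, (A,nl_idx)→13200, (D,nl_idx)→16000 …(+2); best=2680 via (D,hash)
  {BDE}: card=30000; try (E,hash)→9080, (B,hash)→12780, (B,merge)→28580, (D,hash)→42580, (B,nl_idx)→48180, (E,merge)→56030 …(+5); best=9080 via (E,hash)
  {ABE}: card=7500; try (E,hash)→12400, (B,hash)→15400, (B,nl_idx)→37900, (E,merge)→41350, (B,merge)→47400, (A,hash)→49900 …(+5); best=12400 via (E,hash)
  {ADE}: card=7200; try (D,hash)→8080, (A,hash)→12780, (E,hash)→17080, (A,nl_idx)→25380, (A,merge)→28580, (D,nl_idx)→31600 …(+5); best=8080 via (D,hash)
  {ABD}: card=4000; try (D,hash)→11680, (A,hash)→15680, (B,hash)→23680, (D,nl_idx)→29000, (D,merge)→40960, (A,nl_idx)→42680 …(+6); best=11680 via (D,hash)
  {ABDE}: card=1200; try (E,hash)→18080, (D,hash)→21580, (B,hash)→24280, (A,hash)→48080, (E,merge)→65030, (D,nl_idx)→66100 …(+9); best=18080 via (E,hash)

18080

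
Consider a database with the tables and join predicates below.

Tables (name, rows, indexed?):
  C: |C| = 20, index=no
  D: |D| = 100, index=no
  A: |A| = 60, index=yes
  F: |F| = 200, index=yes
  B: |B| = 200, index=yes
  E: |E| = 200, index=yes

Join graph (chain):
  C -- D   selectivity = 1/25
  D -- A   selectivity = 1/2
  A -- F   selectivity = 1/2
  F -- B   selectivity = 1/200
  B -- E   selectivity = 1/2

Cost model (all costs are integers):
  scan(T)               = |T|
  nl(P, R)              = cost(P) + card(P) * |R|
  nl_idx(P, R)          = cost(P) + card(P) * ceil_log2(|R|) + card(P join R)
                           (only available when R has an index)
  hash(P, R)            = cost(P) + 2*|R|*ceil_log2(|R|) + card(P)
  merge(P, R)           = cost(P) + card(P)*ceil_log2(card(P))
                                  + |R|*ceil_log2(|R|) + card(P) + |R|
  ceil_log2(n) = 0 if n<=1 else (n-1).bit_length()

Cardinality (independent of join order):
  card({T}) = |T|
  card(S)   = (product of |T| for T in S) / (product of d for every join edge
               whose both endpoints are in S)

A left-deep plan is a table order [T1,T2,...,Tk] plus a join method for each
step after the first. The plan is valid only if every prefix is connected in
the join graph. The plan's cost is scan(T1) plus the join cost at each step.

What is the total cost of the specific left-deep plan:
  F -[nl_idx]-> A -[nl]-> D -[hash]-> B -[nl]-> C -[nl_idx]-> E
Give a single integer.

32830600

step 1: scan F: cost=200, card=200
step 2: join A via nl_idx
    card(P join A) = 200*60/(2) = 6000
    cost = 200 + 200*6 + 6000 = 7400
step 3: join D via nl
    card(P join D) = 6000*100/(2) = 300000
    cost = 7400 + 6000*100 = 607400
step 4: join B via hash
    card(P join B) = 300000*200/(200) = 300000
    cost = 607400 + 2*200*8 + 300000 = 910600
step 5: join C via nl
    card(P join C) = 300000*20/(25) = 240000
    cost = 910600 + 300000*20 = 6910600
step 6: join E via nl_idx
    card(P join E) = 240000*200/(2) = 24000000
    cost = 6910600 + 240000*8 + 24000000 = 32830600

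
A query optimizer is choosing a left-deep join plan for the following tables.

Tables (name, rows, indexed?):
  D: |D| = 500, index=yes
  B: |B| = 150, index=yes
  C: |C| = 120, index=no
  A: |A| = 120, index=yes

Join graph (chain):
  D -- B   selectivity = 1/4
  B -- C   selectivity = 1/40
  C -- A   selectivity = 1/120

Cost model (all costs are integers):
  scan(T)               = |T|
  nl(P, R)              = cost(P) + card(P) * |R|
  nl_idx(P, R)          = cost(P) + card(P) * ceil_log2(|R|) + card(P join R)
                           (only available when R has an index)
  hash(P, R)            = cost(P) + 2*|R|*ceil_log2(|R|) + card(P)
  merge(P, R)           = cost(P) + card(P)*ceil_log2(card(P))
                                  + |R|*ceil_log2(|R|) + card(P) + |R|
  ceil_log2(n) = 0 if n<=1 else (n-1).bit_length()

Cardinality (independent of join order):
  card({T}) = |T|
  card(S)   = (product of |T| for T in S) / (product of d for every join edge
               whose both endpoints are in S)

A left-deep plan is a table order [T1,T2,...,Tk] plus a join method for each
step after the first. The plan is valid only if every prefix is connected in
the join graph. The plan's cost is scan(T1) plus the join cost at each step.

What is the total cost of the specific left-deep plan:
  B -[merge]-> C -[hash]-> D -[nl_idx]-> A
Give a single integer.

461910

step 1: scan B: cost=150, card=150
step 2: join C via merge
    card(P join C) = 150*120/(40) = 450
    cost = 150 + 150*8 + 120*7 + 150 + 120 = 2460
step 3: join D via hash
    card(P join D) = 450*500/(4) = 56250
    cost = 2460 + 2*500*9 + 450 = 11910
step 4: join A via nl_idx
    card(P join A) = 56250*120/(120) = 56250
    cost = 11910 + 56250*7 + 56250 = 461910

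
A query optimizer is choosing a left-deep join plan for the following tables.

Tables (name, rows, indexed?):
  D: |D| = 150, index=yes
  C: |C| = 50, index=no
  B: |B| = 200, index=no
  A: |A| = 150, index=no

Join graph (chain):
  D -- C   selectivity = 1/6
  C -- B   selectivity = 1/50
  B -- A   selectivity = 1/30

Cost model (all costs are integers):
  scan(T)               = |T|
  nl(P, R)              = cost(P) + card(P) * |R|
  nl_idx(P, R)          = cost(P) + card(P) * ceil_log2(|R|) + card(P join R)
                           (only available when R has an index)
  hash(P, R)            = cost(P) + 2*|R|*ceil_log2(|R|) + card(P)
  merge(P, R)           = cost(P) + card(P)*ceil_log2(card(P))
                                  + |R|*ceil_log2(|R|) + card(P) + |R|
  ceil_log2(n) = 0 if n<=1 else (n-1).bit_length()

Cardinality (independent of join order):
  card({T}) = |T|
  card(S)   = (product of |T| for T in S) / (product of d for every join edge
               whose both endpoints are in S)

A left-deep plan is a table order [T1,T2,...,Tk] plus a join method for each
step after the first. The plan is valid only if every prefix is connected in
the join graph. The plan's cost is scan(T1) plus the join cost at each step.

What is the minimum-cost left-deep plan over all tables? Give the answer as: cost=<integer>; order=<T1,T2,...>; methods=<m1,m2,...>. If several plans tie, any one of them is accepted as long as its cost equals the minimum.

cost=7000; order=B,C,A,D; methods=hash,hash,hash

Selinger DP (subsets sized 1..n):
  {D}: scan cost=150, card=150
  {C}: scan cost=50, card=50
  {B}: scan cost=200, card=200
  {A}: scan cost=150, card=150
  {CD}: card=1250; try (C,hash)→900, (D,nl_idx)→1700, (D,merge)→1750, (C,merge)→1850, (D,hash)→2500, (D,nl)→7550 …(+1); best=900 via (C,hash)
  {BC}: card=200; try (C,hash)→1000, (B,merge)→2200, (C,merge)→2350, (B,hash)→3300, (B,nl)→10050, (C,nl)→10200; best=1000 via (C,hash)
  {AB}: card=1000; try (A,hash)→2800, (B,merge)→3300, (A,merge)→3350, (B,hash)→3500, (B,nl)→30150, (A,nl)→30200; best=2800 via (A,hash)
  {BCD}: card=5000; try (D,hash)→3600, (D,merge)→4150, (B,hash)→5350, (D,nl_idx)→7600, (B,merge)→17700, (D,nl)→31000 …(+1); best=3600 via (D,hash)
  {ABC}: card=1000; try (A,hash)→3600, (A,merge)→4150, (C,hash)→4400, (C,merge)→14150, (A,nl)→31000, (C,nl)→52800; best=3600 via (A,hash)
  {ABCD}: card=25000; try (D,hash)→7000, (A,hash)→11000, (D,merge)→15950, (D,nl_idx)→36600, (A,merge)→74950, (D,nl)→153600 …(+1); best=7000 via (D,hash)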